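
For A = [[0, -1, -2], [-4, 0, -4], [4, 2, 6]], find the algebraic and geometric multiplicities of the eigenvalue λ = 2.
algebraic multiplicity 3, geometric multiplicity 2

The characteristic polynomial is (x - 2)^3, so the factor x - 2 appears with exponent 3: the algebraic multiplicity is 3.

rank(A - 2I) = 1, so the eigenspace has dimension 3 - 1 = 2: the geometric multiplicity is 2.

Since 2 < 3, A is not diagonalizable.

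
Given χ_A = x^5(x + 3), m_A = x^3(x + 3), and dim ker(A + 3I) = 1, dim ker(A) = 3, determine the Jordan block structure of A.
λ = -3: algebraic multiplicity 1 (exponent in χ_A), largest block size 1 (exponent in m_A), 1 block (geometric multiplicity). This forces block sizes [1].
λ = 0: algebraic multiplicity 5 (exponent in χ_A), largest block size 3 (exponent in m_A), 3 blocks (geometric multiplicity). These force block sizes [3, 1, 1].

Jordan blocks: (-3, 1), (0, 3), (0, 1), (0, 1)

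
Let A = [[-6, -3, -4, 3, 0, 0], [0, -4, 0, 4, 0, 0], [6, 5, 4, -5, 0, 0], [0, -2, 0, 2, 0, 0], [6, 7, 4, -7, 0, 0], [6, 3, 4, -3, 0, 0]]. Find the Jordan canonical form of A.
J = [[-2, 1, 0, 0, 0, 0], [0, -2, 0, 0, 0, 0], [0, 0, 0, 0, 0, 0], [0, 0, 0, 0, 0, 0], [0, 0, 0, 0, 0, 0], [0, 0, 0, 0, 0, 0]]

The characteristic polynomial is det(xI - A) = x^4(x + 2)^2, so the eigenvalues are -2 (algebraic multiplicity 2), 0 (algebraic multiplicity 4).

For λ = -2: rank(A + 2I) = 5, rank((A + 2I)^2) = 4. The eigenspace has dimension 6 - 5 = 1, so there is 1 Jordan block; the rank sequence gives block sizes [2].

For λ = 0: rank(A) = 2. The eigenspace has dimension 6 - 2 = 4, so there are 4 Jordan blocks; the rank sequence gives block sizes [1, 1, 1, 1].

Assembling the blocks gives the Jordan form J above.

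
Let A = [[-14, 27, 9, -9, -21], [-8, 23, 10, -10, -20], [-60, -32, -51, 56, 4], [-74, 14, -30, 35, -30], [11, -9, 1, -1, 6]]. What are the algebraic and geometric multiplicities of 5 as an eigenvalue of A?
algebraic multiplicity 2, geometric multiplicity 2

The characteristic polynomial is (x - 5)^2(x + 3)^2(x + 5), so the factor x - 5 appears with exponent 2: the algebraic multiplicity is 2.

rank(A - 5I) = 3, so the eigenspace has dimension 5 - 3 = 2: the geometric multiplicity is 2.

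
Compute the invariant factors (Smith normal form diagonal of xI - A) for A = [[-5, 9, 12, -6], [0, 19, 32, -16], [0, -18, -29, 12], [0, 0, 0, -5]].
x + 5, x + 5, (x + 5)^2

The Jordan structure of A has elementary divisors (x + 5)^2, (x + 5), (x + 5). Arranging the block sizes at each eigenvalue in decreasing order and taking row products gives the invariant factors.

Invariant factors (smallest first, each dividing the next): x + 5, x + 5, (x + 5)^2.

Check: the last factor (x + 5)^2 is the minimal polynomial, and the product (x + 5)^4 is the characteristic polynomial.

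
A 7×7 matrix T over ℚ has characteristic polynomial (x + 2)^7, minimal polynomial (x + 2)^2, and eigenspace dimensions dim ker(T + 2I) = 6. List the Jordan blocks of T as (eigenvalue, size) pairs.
Jordan blocks: (-2, 2), (-2, 1), (-2, 1), (-2, 1), (-2, 1), (-2, 1)

λ = -2: algebraic multiplicity 7 (exponent in χ_T), largest block size 2 (exponent in m_T), 6 blocks (geometric multiplicity). These force block sizes [2, 1, 1, 1, 1, 1].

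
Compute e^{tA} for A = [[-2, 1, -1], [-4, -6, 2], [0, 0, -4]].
e^{tA} = [[(2*t + 1)*e^{-4*t}, t*e^{-4*t}, -t*e^{-4*t}], [-4*t*e^{-4*t}, (1 - 2*t)*e^{-4*t}, 2*t*e^{-4*t}], [0, 0, e^{-4*t}]]

A has Jordan form J = [[-4, 1, 0], [0, -4, 0], [0, 0, -4]] with A = PJP^{-1}, so e^{tA} = P e^{tJ} P^{-1}.

For a Jordan block J_k(λ), e^{tJ_k(λ)} = e^{λt} · (I + tN + t^2 N^2/2! + ... + t^{k-1} N^{k-1}/(k-1)!) where N is the nilpotent superdiagonal part.

Assembling the blocks and conjugating back gives the entries of e^{tA} as shown above.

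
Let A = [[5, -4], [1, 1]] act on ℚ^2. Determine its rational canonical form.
The invariant factors of A (the non-unit diagonal entries of the Smith normal form of xI - A over ℚ[x]) are (x - 3)^2, each dividing the next. The characteristic polynomial is their product, (x - 3)^2.

The rational canonical form is the block-diagonal matrix of companion matrices C(f_i):
R = [[0, -9], [1, 6]].

R = [[0, -9], [1, 6]]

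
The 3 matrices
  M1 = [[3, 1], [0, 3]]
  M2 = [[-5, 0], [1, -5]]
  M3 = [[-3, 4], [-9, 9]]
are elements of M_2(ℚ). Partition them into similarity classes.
2 classes: {M1, M3}, {M2}

Characteristic polynomials: χ_{M1} = (x - 3)^2, χ_{M2} = (x + 5)^2, χ_{M3} = (x - 3)^2.

{M1, M3}: invariant factors (x - 3)^2.

{M2}: invariant factors (x + 5)^2.

Matrices are similar if and only if their invariant-factor lists agree; the partition into similarity classes is {M1, M3}, {M2}.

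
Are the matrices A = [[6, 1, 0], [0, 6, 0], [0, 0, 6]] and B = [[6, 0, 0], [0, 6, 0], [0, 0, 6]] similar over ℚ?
Both have characteristic polynomial (x - 6)^3, but the minimal polynomial of A is (x - 6)^2 while the minimal polynomial of B is x - 6. The minimal polynomial is a similarity invariant, so A and B are not similar.

No.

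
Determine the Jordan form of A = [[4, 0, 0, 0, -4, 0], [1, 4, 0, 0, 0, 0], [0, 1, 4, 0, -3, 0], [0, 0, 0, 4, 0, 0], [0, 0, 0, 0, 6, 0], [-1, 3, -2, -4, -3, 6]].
The characteristic polynomial is det(xI - A) = (x - 6)^2(x - 4)^4, so the eigenvalues are 4 (algebraic multiplicity 4), 6 (algebraic multiplicity 2).

For λ = 4: rank(A - 4I) = 4, rank((A - 4I)^2) = 3, rank((A - 4I)^3) = 2. The eigenspace has dimension 6 - 4 = 2, so there are 2 Jordan blocks; the rank sequence gives block sizes [3, 1].

For λ = 6: rank(A - 6I) = 4. The eigenspace has dimension 6 - 4 = 2, so there are 2 Jordan blocks; the rank sequence gives block sizes [1, 1].

Assembling the blocks gives the Jordan form J above.

J = [[4, 1, 0, 0, 0, 0], [0, 4, 1, 0, 0, 0], [0, 0, 4, 0, 0, 0], [0, 0, 0, 4, 0, 0], [0, 0, 0, 0, 6, 0], [0, 0, 0, 0, 0, 6]]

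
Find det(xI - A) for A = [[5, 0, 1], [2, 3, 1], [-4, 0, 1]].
xI - A = [[x - 5, 0, -1], [-2, x - 3, -1], [4, 0, x - 1]].

Expanding det(xI - A) along the first row:
det(xI - A) = + (x - 5)·det([[x - 3, -1], [0, x - 1]]) - (0)·det([[-2, -1], [4, x - 1]]) + (-1)·det([[-2, x - 3], [4, 0]]).

Evaluating gives χ_A(x) = x^3 - 9x^2 + 27x - 27 = (x - 3)^3.

χ_A(x) = (x - 3)^3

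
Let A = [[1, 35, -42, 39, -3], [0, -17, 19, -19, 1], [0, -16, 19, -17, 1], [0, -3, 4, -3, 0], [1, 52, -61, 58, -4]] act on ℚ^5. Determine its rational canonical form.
The invariant factors of A (the non-unit diagonal entries of the Smith normal form of xI - A over ℚ[x]) are x^2(x - 2)(x + 3)^2, each dividing the next. The characteristic polynomial is their product, x^2(x - 2)(x + 3)^2.

The rational canonical form is the block-diagonal matrix of companion matrices C(f_i):
R = [[0, 0, 0, 0, 0], [1, 0, 0, 0, 0], [0, 1, 0, 0, 18], [0, 0, 1, 0, 3], [0, 0, 0, 1, -4]].

R = [[0, 0, 0, 0, 0], [1, 0, 0, 0, 0], [0, 1, 0, 0, 18], [0, 0, 1, 0, 3], [0, 0, 0, 1, -4]]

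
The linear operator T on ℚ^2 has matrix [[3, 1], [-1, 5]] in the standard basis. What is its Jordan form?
The characteristic polynomial is det(xI - A) = (x - 4)^2, so the eigenvalues are 4 (algebraic multiplicity 2).

For λ = 4: rank(A - 4I) = 1, rank((A - 4I)^2) = 0. The eigenspace has dimension 2 - 1 = 1, so there is 1 Jordan block; the rank sequence gives block sizes [2].

Assembling the blocks gives the Jordan form J above.

J = [[4, 1], [0, 4]]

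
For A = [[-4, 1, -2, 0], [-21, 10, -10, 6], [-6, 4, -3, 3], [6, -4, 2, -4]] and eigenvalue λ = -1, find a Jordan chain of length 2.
We seek v_1 ∈ ker((A + I)^2) \ ker(A + I), then set v_{i+1} = (A + I) v_i.

One such chain is v_1 = [[0, -3, -2, 2]]^T, v_2 = [[1, -1, -2, 2]]^T. Check: (A + I) v_2 = [[0, 0, 0, 0]]^T = 0.

v_1 = [[0, -3, -2, 2]]^T, v_2 = [[1, -1, -2, 2]]^T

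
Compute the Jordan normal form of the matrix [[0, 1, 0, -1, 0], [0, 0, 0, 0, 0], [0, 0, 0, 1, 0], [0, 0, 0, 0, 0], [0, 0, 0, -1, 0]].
The characteristic polynomial is det(xI - A) = x^5, so the eigenvalues are 0 (algebraic multiplicity 5).

For λ = 0: rank(A) = 2, rank(A^2) = 0. The eigenspace has dimension 5 - 2 = 3, so there are 3 Jordan blocks; the rank sequence gives block sizes [2, 2, 1].

Assembling the blocks gives the Jordan form J above.

J = [[0, 1, 0, 0, 0], [0, 0, 0, 0, 0], [0, 0, 0, 1, 0], [0, 0, 0, 0, 0], [0, 0, 0, 0, 0]]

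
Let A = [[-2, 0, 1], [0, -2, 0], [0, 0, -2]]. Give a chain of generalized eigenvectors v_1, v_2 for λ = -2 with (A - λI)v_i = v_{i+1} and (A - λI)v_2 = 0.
v_1 = [[0, 0, 1]]^T, v_2 = [[1, 0, 0]]^T

We seek v_1 ∈ ker((A + 2I)^2) \ ker(A + 2I), then set v_{i+1} = (A + 2I) v_i.

One such chain is v_1 = [[0, 0, 1]]^T, v_2 = [[1, 0, 0]]^T. Check: (A + 2I) v_2 = [[0, 0, 0]]^T = 0.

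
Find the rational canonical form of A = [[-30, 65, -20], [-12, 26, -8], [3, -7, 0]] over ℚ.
The invariant factors of A (the non-unit diagonal entries of the Smith normal form of xI - A over ℚ[x]) are x(x + 2)^2, each dividing the next. The characteristic polynomial is their product, x(x + 2)^2.

The rational canonical form is the block-diagonal matrix of companion matrices C(f_i):
R = [[0, 0, 0], [1, 0, -4], [0, 1, -4]].

R = [[0, 0, 0], [1, 0, -4], [0, 1, -4]]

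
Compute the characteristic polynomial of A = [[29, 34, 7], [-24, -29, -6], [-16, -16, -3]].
χ_A(x) = (x - 1)^2(x + 5)

xI - A = [[x - 29, -34, -7], [24, x + 29, 6], [16, 16, x + 3]].

Expanding det(xI - A) along the first row:
det(xI - A) = + (x - 29)·det([[x + 29, 6], [16, x + 3]]) - (-34)·det([[24, 6], [16, x + 3]]) + (-7)·det([[24, x + 29], [16, 16]]).

Evaluating gives χ_A(x) = x^3 + 3x^2 - 9x + 5 = (x - 1)^2(x + 5).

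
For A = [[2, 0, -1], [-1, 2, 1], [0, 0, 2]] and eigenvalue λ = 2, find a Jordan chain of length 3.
We seek v_1 ∈ ker((A - 2I)^3) \ ker((A - 2I)^2), then set v_{i+1} = (A - 2I) v_i.

One such chain is v_1 = [[0, 2, 1]]^T, v_2 = [[-1, 1, 0]]^T, v_3 = [[0, 1, 0]]^T. Check: (A - 2I) v_3 = [[0, 0, 0]]^T = 0.

v_1 = [[0, 2, 1]]^T, v_2 = [[-1, 1, 0]]^T, v_3 = [[0, 1, 0]]^T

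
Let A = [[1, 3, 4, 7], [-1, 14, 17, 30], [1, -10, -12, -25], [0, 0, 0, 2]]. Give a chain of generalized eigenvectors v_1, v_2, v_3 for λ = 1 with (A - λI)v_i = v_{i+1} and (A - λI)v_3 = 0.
v_1 = [[0, -4, 3, 0]]^T, v_2 = [[0, -1, 1, 0]]^T, v_3 = [[1, 4, -3, 0]]^T

We seek v_1 ∈ ker((A - I)^3) \ ker((A - I)^2), then set v_{i+1} = (A - I) v_i.

One such chain is v_1 = [[0, -4, 3, 0]]^T, v_2 = [[0, -1, 1, 0]]^T, v_3 = [[1, 4, -3, 0]]^T. Check: (A - I) v_3 = [[0, 0, 0, 0]]^T = 0.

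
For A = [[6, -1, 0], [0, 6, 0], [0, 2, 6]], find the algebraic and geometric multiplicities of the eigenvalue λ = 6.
The characteristic polynomial is (x - 6)^3, so the factor x - 6 appears with exponent 3: the algebraic multiplicity is 3.

rank(A - 6I) = 1, so the eigenspace has dimension 3 - 1 = 2: the geometric multiplicity is 2.

Since 2 < 3, A is not diagonalizable.

algebraic multiplicity 3, geometric multiplicity 2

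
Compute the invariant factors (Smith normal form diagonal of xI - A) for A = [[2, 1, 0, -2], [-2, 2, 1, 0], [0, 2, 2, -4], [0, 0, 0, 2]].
The Jordan structure of A has elementary divisors (x - 2)^3, (x - 2). Arranging the block sizes at each eigenvalue in decreasing order and taking row products gives the invariant factors.

Invariant factors (smallest first, each dividing the next): x - 2, (x - 2)^3.

Check: the last factor (x - 2)^3 is the minimal polynomial, and the product (x - 2)^4 is the characteristic polynomial.

x - 2, (x - 2)^3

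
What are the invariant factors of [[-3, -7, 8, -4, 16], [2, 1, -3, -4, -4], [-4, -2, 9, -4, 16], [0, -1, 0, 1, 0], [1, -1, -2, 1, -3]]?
(x - 1)^2, (x - 1)^3

The Jordan structure of A has elementary divisors (x - 1)^3, (x - 1)^2. Arranging the block sizes at each eigenvalue in decreasing order and taking row products gives the invariant factors.

Invariant factors (smallest first, each dividing the next): (x - 1)^2, (x - 1)^3.

Check: the last factor (x - 1)^3 is the minimal polynomial, and the product (x - 1)^5 is the characteristic polynomial.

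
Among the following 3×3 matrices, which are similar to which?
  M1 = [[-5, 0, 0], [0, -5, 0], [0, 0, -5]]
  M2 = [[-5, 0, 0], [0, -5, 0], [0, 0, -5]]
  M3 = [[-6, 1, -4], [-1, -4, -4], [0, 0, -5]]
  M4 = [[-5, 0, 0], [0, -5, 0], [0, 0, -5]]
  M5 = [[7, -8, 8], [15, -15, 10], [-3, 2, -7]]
Characteristic polynomials: χ_{M1} = (x + 5)^3, χ_{M2} = (x + 5)^3, χ_{M3} = (x + 5)^3, χ_{M4} = (x + 5)^3, χ_{M5} = (x + 5)^3.

{M1, M2, M4}: invariant factors x + 5, x + 5, x + 5.

{M3, M5}: invariant factors x + 5, (x + 5)^2.

Matrices are similar if and only if their invariant-factor lists agree; the partition into similarity classes is {M1, M2, M4}, {M3, M5}.

2 classes: {M1, M2, M4}, {M3, M5}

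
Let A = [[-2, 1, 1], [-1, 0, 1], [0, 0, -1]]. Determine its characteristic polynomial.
χ_A(x) = (x + 1)^3

xI - A = [[x + 2, -1, -1], [1, x, -1], [0, 0, x + 1]].

Expanding det(xI - A) along the first row:
det(xI - A) = + (x + 2)·det([[x, -1], [0, x + 1]]) - (-1)·det([[1, -1], [0, x + 1]]) + (-1)·det([[1, x], [0, 0]]).

Evaluating gives χ_A(x) = x^3 + 3x^2 + 3x + 1 = (x + 1)^3.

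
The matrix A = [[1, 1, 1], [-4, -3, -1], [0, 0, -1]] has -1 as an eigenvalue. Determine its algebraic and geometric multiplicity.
The characteristic polynomial is (x + 1)^3, so the factor x + 1 appears with exponent 3: the algebraic multiplicity is 3.

rank(A + I) = 2, so the eigenspace has dimension 3 - 2 = 1: the geometric multiplicity is 1.

Since 1 < 3, A is not diagonalizable.

algebraic multiplicity 3, geometric multiplicity 1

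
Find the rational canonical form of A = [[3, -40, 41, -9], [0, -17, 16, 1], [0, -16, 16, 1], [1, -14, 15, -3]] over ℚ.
The invariant factors of A (the non-unit diagonal entries of the Smith normal form of xI - A over ℚ[x]) are (x - 4)(x + 1)(x^2 + 4x - 1), each dividing the next. The characteristic polynomial is their product, (x - 4)(x + 1)(x^2 + 4x - 1).

The rational canonical form is the block-diagonal matrix of companion matrices C(f_i):
R = [[0, 0, 0, -4], [1, 0, 0, 13], [0, 1, 0, 17], [0, 0, 1, -1]].

Note the characteristic polynomial does not split into linear factors over ℚ, so A has no Jordan form over ℚ; the rational canonical form exists over any field.

R = [[0, 0, 0, -4], [1, 0, 0, 13], [0, 1, 0, 17], [0, 0, 1, -1]]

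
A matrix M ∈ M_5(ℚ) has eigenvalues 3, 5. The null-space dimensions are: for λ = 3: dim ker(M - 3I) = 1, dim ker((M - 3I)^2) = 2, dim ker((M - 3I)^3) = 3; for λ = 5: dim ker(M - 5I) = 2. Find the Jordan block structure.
λ = 3: successive nullity increments [1, 1, 1] count blocks of size ≥ k; block sizes are [3].
λ = 5: successive nullity increments [2] count blocks of size ≥ k; block sizes are [1, 1].

Jordan blocks: (3, 3), (5, 1), (5, 1)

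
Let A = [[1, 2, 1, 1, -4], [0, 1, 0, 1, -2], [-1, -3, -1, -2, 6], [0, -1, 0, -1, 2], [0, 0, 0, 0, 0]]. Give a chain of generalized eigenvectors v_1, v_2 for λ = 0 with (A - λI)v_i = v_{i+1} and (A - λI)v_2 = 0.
We seek v_1 ∈ ker(A^2) \ ker(A), then set v_{i+1} = A v_i.

One such chain is v_1 = [[0, 0, 1, 0, 0]]^T, v_2 = [[1, 0, -1, 0, 0]]^T. Check: A v_2 = [[0, 0, 0, 0, 0]]^T = 0.

v_1 = [[0, 0, 1, 0, 0]]^T, v_2 = [[1, 0, -1, 0, 0]]^T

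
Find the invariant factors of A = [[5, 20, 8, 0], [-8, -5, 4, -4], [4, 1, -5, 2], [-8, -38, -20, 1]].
The Jordan structure of A has elementary divisors (x + 3)^2, (x + 3), (x - 5). Arranging the block sizes at each eigenvalue in decreasing order and taking row products gives the invariant factors.

Invariant factors (smallest first, each dividing the next): x + 3, (x - 5)(x + 3)^2.

Check: the last factor (x - 5)(x + 3)^2 is the minimal polynomial, and the product (x - 5)(x + 3)^3 is the characteristic polynomial.

x + 3, (x - 5)(x + 3)^2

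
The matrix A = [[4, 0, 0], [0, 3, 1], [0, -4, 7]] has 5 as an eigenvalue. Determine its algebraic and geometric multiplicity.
algebraic multiplicity 2, geometric multiplicity 1

The characteristic polynomial is (x - 5)^2(x - 4), so the factor x - 5 appears with exponent 2: the algebraic multiplicity is 2.

rank(A - 5I) = 2, so the eigenspace has dimension 3 - 2 = 1: the geometric multiplicity is 1.

Since 1 < 2, A is not diagonalizable.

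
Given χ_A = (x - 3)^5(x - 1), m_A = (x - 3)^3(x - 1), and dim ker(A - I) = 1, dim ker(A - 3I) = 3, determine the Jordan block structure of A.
λ = 1: algebraic multiplicity 1 (exponent in χ_A), largest block size 1 (exponent in m_A), 1 block (geometric multiplicity). This forces block sizes [1].
λ = 3: algebraic multiplicity 5 (exponent in χ_A), largest block size 3 (exponent in m_A), 3 blocks (geometric multiplicity). These force block sizes [3, 1, 1].

Jordan blocks: (1, 1), (3, 3), (3, 1), (3, 1)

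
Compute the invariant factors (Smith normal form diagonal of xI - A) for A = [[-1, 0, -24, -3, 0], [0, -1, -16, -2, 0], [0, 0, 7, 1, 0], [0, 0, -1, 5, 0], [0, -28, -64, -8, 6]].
The Jordan structure of A has elementary divisors (x + 1), (x + 1), (x - 6)^2, (x - 6). Arranging the block sizes at each eigenvalue in decreasing order and taking row products gives the invariant factors.

Invariant factors (smallest first, each dividing the next): (x - 6)(x + 1), (x - 6)^2(x + 1).

Check: the last factor (x - 6)^2(x + 1) is the minimal polynomial, and the product (x - 6)^3(x + 1)^2 is the characteristic polynomial.

(x - 6)(x + 1), (x - 6)^2(x + 1)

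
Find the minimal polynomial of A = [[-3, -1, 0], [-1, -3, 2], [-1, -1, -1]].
m_A(x) = (x + 2)^2(x + 3)

The characteristic polynomial factors as (x + 2)^2(x + 3). The minimal polynomial is ∏(x - λ)^{k_λ} where k_λ is the size of the largest Jordan block at λ.

For λ = -3: rank(A + 3I) = 2, and the largest Jordan block has size 1 (the smallest k with rank((A + 3I)^k) = rank((A + 3I)^(k+1))).
For λ = -2: rank(A + 2I) = 2, and the largest Jordan block has size 2 (the smallest k with rank((A + 2I)^k) = rank((A + 2I)^(k+1))).

So m_A(x) = (x + 2)^2(x + 3).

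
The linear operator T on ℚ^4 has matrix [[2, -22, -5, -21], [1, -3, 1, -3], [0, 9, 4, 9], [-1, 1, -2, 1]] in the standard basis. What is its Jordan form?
J = [[1, 1, 0, 0], [0, 1, 0, 0], [0, 0, 1, 1], [0, 0, 0, 1]]

The characteristic polynomial is det(xI - A) = (x - 1)^4, so the eigenvalues are 1 (algebraic multiplicity 4).

For λ = 1: rank(A - I) = 2, rank((A - I)^2) = 0. The eigenspace has dimension 4 - 2 = 2, so there are 2 Jordan blocks; the rank sequence gives block sizes [2, 2].

Assembling the blocks gives the Jordan form J above.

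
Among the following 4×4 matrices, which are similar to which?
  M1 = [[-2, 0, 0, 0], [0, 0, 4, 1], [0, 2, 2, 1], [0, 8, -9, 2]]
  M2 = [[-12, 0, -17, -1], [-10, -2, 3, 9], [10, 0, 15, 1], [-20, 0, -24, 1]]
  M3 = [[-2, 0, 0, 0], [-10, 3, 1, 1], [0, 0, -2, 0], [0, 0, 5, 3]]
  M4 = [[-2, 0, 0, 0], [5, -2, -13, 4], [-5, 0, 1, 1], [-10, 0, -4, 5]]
1 class: {M1, M2, M3, M4}

Characteristic polynomials: χ_{M1} = (x - 3)^2(x + 2)^2, χ_{M2} = (x - 3)^2(x + 2)^2, χ_{M3} = (x - 3)^2(x + 2)^2, χ_{M4} = (x - 3)^2(x + 2)^2.

{M1, M2, M3, M4}: invariant factors x + 2, (x - 3)^2(x + 2).

Matrices are similar if and only if their invariant-factor lists agree; the partition into similarity classes is {M1, M2, M3, M4}.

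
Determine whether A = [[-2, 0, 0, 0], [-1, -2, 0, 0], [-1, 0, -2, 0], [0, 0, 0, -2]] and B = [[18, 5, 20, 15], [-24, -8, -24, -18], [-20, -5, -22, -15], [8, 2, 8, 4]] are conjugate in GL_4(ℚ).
Two matrices over a field are similar if and only if they have the same invariant factors.

Both A and B have characteristic polynomial (x + 2)^4 and minimal polynomial (x + 2)^2. Computing further, both have invariant factors x + 2, x + 2, (x + 2)^2. Hence A and B are similar.

Yes.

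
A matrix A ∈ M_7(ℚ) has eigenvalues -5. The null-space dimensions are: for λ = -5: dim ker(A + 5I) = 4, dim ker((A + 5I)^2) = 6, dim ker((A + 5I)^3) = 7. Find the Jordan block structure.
Jordan blocks: (-5, 3), (-5, 2), (-5, 1), (-5, 1)

λ = -5: successive nullity increments [4, 2, 1] count blocks of size ≥ k; block sizes are [3, 2, 1, 1].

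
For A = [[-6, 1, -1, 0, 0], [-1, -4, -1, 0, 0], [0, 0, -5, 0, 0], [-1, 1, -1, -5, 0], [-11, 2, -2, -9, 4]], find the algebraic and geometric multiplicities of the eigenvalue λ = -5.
algebraic multiplicity 4, geometric multiplicity 3

The characteristic polynomial is (x - 4)(x + 5)^4, so the factor x + 5 appears with exponent 4: the algebraic multiplicity is 4.

rank(A + 5I) = 2, so the eigenspace has dimension 5 - 2 = 3: the geometric multiplicity is 3.

Since 3 < 4, A is not diagonalizable.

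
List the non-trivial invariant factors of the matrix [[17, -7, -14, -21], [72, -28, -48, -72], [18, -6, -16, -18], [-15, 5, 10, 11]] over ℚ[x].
The Jordan structure of A has elementary divisors (x + 4)^2, (x + 4), (x + 4). Arranging the block sizes at each eigenvalue in decreasing order and taking row products gives the invariant factors.

Invariant factors (smallest first, each dividing the next): x + 4, x + 4, (x + 4)^2.

Check: the last factor (x + 4)^2 is the minimal polynomial, and the product (x + 4)^4 is the characteristic polynomial.

x + 4, x + 4, (x + 4)^2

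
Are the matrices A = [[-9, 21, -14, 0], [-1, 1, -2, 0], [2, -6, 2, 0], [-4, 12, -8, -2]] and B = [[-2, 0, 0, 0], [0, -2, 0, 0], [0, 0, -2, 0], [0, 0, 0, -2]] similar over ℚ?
Both have characteristic polynomial (x + 2)^4, but the minimal polynomial of A is (x + 2)^2 while the minimal polynomial of B is x + 2. The minimal polynomial is a similarity invariant, so A and B are not similar.

No.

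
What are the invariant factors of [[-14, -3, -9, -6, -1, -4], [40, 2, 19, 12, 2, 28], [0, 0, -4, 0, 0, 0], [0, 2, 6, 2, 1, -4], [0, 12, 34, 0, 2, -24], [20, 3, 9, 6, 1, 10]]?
The Jordan structure of A has elementary divisors (x + 4)^3, (x - 2)^2, (x - 6). Arranging the block sizes at each eigenvalue in decreasing order and taking row products gives the invariant factors.

Invariant factors (smallest first, each dividing the next): (x - 6)(x - 2)^2(x + 4)^3.

Check: the last factor (x - 6)(x - 2)^2(x + 4)^3 is the minimal polynomial, and the product (x - 6)(x - 2)^2(x + 4)^3 is the characteristic polynomial.

(x - 6)(x - 2)^2(x + 4)^3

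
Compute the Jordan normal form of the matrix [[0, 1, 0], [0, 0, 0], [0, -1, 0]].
J = [[0, 1, 0], [0, 0, 0], [0, 0, 0]]

The characteristic polynomial is det(xI - A) = x^3, so the eigenvalues are 0 (algebraic multiplicity 3).

For λ = 0: rank(A) = 1, rank(A^2) = 0. The eigenspace has dimension 3 - 1 = 2, so there are 2 Jordan blocks; the rank sequence gives block sizes [2, 1].

Assembling the blocks gives the Jordan form J above.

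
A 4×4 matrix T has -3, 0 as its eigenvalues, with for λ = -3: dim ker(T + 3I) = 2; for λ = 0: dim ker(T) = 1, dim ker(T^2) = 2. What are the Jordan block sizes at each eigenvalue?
Jordan blocks: (-3, 1), (-3, 1), (0, 2)

λ = -3: successive nullity increments [2] count blocks of size ≥ k; block sizes are [1, 1].
λ = 0: successive nullity increments [1, 1] count blocks of size ≥ k; block sizes are [2].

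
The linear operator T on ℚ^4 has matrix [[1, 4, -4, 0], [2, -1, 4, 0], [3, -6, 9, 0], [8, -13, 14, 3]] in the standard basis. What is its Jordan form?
J = [[3, 1, 0, 0], [0, 3, 0, 0], [0, 0, 3, 1], [0, 0, 0, 3]]

The characteristic polynomial is det(xI - A) = (x - 3)^4, so the eigenvalues are 3 (algebraic multiplicity 4).

For λ = 3: rank(A - 3I) = 2, rank((A - 3I)^2) = 0. The eigenspace has dimension 4 - 2 = 2, so there are 2 Jordan blocks; the rank sequence gives block sizes [2, 2].

Assembling the blocks gives the Jordan form J above.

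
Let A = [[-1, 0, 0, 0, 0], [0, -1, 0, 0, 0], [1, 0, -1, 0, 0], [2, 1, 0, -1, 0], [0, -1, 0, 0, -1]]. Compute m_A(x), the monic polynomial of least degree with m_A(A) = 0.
m_A(x) = (x + 1)^2

The characteristic polynomial factors as (x + 1)^5. The minimal polynomial is ∏(x - λ)^{k_λ} where k_λ is the size of the largest Jordan block at λ.

For λ = -1: rank(A + I) = 2, and the largest Jordan block has size 2 (the smallest k with rank((A + I)^k) = rank((A + I)^(k+1))).

So m_A(x) = (x + 1)^2.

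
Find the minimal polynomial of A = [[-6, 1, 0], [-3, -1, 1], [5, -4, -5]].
m_A(x) = (x + 4)^3

The characteristic polynomial factors as (x + 4)^3. The minimal polynomial is ∏(x - λ)^{k_λ} where k_λ is the size of the largest Jordan block at λ.

For λ = -4: rank(A + 4I) = 2, and the largest Jordan block has size 3 (the smallest k with rank((A + 4I)^k) = rank((A + 4I)^(k+1))).

So m_A(x) = (x + 4)^3.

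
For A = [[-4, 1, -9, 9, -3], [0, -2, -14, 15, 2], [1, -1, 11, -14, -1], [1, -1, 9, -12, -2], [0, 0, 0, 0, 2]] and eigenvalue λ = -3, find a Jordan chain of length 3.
v_1 = [[-1, -1, 2, 2, 0]]^T, v_2 = [[0, 1, 0, 0, 0]]^T, v_3 = [[1, 1, -1, -1, 0]]^T

We seek v_1 ∈ ker((A + 3I)^3) \ ker((A + 3I)^2), then set v_{i+1} = (A + 3I) v_i.

One such chain is v_1 = [[-1, -1, 2, 2, 0]]^T, v_2 = [[0, 1, 0, 0, 0]]^T, v_3 = [[1, 1, -1, -1, 0]]^T. Check: (A + 3I) v_3 = [[0, 0, 0, 0, 0]]^T = 0.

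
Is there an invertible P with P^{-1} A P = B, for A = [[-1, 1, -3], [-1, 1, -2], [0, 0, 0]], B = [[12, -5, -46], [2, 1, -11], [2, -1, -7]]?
No.

trace(A) = 0 but trace(B) = 6. The trace is a similarity invariant, so A and B are not similar.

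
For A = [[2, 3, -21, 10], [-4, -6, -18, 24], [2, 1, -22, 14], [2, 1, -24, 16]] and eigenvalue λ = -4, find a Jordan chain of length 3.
v_1 = [[-2, -3, -2, -2]]^T, v_2 = [[1, 2, 1, 1]]^T, v_3 = [[1, -2, 0, 0]]^T

We seek v_1 ∈ ker((A + 4I)^3) \ ker((A + 4I)^2), then set v_{i+1} = (A + 4I) v_i.

One such chain is v_1 = [[-2, -3, -2, -2]]^T, v_2 = [[1, 2, 1, 1]]^T, v_3 = [[1, -2, 0, 0]]^T. Check: (A + 4I) v_3 = [[0, 0, 0, 0]]^T = 0.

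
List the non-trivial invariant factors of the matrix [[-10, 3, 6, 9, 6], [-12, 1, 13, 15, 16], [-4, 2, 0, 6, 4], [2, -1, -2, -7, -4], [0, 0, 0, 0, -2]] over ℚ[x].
The Jordan structure of A has elementary divisors (x + 4)^3, (x + 4), (x + 2). Arranging the block sizes at each eigenvalue in decreasing order and taking row products gives the invariant factors.

Invariant factors (smallest first, each dividing the next): x + 4, (x + 2)(x + 4)^3.

Check: the last factor (x + 2)(x + 4)^3 is the minimal polynomial, and the product (x + 2)(x + 4)^4 is the characteristic polynomial.

x + 4, (x + 2)(x + 4)^3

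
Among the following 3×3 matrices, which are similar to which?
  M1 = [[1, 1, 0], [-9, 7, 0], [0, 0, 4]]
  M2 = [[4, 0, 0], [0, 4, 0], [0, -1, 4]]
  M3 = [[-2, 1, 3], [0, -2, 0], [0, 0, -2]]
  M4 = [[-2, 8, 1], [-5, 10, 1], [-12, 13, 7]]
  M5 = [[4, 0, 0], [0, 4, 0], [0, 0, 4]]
4 classes: {M1, M2}, {M3}, {M4}, {M5}

Characteristic polynomials: χ_{M1} = (x - 4)^3, χ_{M2} = (x - 4)^3, χ_{M3} = (x + 2)^3, χ_{M4} = (x - 5)^3, χ_{M5} = (x - 4)^3.

{M1, M2}: invariant factors x - 4, (x - 4)^2.

{M3}: invariant factors x + 2, (x + 2)^2.

{M4}: invariant factors (x - 5)^3.

{M5}: invariant factors x - 4, x - 4, x - 4.

Matrices are similar if and only if their invariant-factor lists agree; the partition into similarity classes is {M1, M2}, {M3}, {M4}, {M5}.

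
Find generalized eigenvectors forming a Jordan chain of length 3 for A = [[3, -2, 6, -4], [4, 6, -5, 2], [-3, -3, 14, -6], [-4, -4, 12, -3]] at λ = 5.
v_1 = [[1, -2, 1, 2]]^T, v_2 = [[0, 1, 0, 0]]^T, v_3 = [[-2, 1, -3, -4]]^T

We seek v_1 ∈ ker((A - 5I)^3) \ ker((A - 5I)^2), then set v_{i+1} = (A - 5I) v_i.

One such chain is v_1 = [[1, -2, 1, 2]]^T, v_2 = [[0, 1, 0, 0]]^T, v_3 = [[-2, 1, -3, -4]]^T. Check: (A - 5I) v_3 = [[0, 0, 0, 0]]^T = 0.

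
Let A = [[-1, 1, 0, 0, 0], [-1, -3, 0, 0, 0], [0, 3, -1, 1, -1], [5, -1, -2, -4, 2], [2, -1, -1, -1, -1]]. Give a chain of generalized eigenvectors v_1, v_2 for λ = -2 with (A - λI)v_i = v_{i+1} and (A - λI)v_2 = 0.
We seek v_1 ∈ ker((A + 2I)^2) \ ker(A + 2I), then set v_{i+1} = (A + 2I) v_i.

One such chain is v_1 = [[0, 1, 0, 0, 1]]^T, v_2 = [[1, -1, 2, 1, 0]]^T. Check: (A + 2I) v_2 = [[0, 0, 0, 0, 0]]^T = 0.

v_1 = [[0, 1, 0, 0, 1]]^T, v_2 = [[1, -1, 2, 1, 0]]^T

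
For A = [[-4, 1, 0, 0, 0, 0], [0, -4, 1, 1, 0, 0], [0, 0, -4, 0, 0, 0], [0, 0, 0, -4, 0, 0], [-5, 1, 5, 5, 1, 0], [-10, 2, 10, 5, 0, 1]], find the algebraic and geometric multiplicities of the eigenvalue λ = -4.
The characteristic polynomial is (x - 1)^2(x + 4)^4, so the factor x + 4 appears with exponent 4: the algebraic multiplicity is 4.

rank(A + 4I) = 4, so the eigenspace has dimension 6 - 4 = 2: the geometric multiplicity is 2.

Since 2 < 4, A is not diagonalizable.

algebraic multiplicity 4, geometric multiplicity 2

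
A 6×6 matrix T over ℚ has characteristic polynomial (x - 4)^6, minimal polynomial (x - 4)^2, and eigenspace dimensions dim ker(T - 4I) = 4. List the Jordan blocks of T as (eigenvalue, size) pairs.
Jordan blocks: (4, 2), (4, 2), (4, 1), (4, 1)

λ = 4: algebraic multiplicity 6 (exponent in χ_T), largest block size 2 (exponent in m_T), 4 blocks (geometric multiplicity). These force block sizes [2, 2, 1, 1].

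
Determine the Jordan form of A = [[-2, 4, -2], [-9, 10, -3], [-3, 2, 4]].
J = [[4, 1, 0], [0, 4, 1], [0, 0, 4]]

The characteristic polynomial is det(xI - A) = (x - 4)^3, so the eigenvalues are 4 (algebraic multiplicity 3).

For λ = 4: rank(A - 4I) = 2, rank((A - 4I)^2) = 1, rank((A - 4I)^3) = 0. The eigenspace has dimension 3 - 2 = 1, so there is 1 Jordan block; the rank sequence gives block sizes [3].

Assembling the blocks gives the Jordan form J above.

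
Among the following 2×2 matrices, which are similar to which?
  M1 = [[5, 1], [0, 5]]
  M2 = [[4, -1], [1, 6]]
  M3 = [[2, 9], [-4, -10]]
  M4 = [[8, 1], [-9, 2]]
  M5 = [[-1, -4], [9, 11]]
2 classes: {M1, M2, M4, M5}, {M3}

Characteristic polynomials: χ_{M1} = (x - 5)^2, χ_{M2} = (x - 5)^2, χ_{M3} = (x + 4)^2, χ_{M4} = (x - 5)^2, χ_{M5} = (x - 5)^2.

{M1, M2, M4, M5}: invariant factors (x - 5)^2.

{M3}: invariant factors (x + 4)^2.

Matrices are similar if and only if their invariant-factor lists agree; the partition into similarity classes is {M1, M2, M4, M5}, {M3}.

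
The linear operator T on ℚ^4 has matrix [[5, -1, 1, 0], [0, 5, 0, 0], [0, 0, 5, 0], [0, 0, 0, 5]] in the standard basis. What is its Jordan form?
J = [[5, 1, 0, 0], [0, 5, 0, 0], [0, 0, 5, 0], [0, 0, 0, 5]]

The characteristic polynomial is det(xI - A) = (x - 5)^4, so the eigenvalues are 5 (algebraic multiplicity 4).

For λ = 5: rank(A - 5I) = 1, rank((A - 5I)^2) = 0. The eigenspace has dimension 4 - 1 = 3, so there are 3 Jordan blocks; the rank sequence gives block sizes [2, 1, 1].

Assembling the blocks gives the Jordan form J above.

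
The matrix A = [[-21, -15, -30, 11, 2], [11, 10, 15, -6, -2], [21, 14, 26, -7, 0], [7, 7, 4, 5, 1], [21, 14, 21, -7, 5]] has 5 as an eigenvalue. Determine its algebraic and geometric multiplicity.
The characteristic polynomial is (x - 5)^5, so the factor x - 5 appears with exponent 5: the algebraic multiplicity is 5.

rank(A - 5I) = 3, so the eigenspace has dimension 5 - 3 = 2: the geometric multiplicity is 2.

Since 2 < 5, A is not diagonalizable.

algebraic multiplicity 5, geometric multiplicity 2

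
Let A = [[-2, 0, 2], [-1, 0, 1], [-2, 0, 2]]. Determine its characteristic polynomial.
χ_A(x) = x^3

xI - A = [[x + 2, 0, -2], [1, x, -1], [2, 0, x - 2]].

Expanding det(xI - A) along the first row:
det(xI - A) = + (x + 2)·det([[x, -1], [0, x - 2]]) - (0)·det([[1, -1], [2, x - 2]]) + (-2)·det([[1, x], [2, 0]]).

Evaluating gives χ_A(x) = x^3.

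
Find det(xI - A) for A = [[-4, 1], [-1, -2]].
χ_A(x) = (x + 3)^2

xI - A = [[x + 4, -1], [1, x + 2]].

Expanding det(xI - A) along the first row:
det(xI - A) = + (x + 4)·det([[x + 2]]) - (-1)·det([[1]]).

Evaluating gives χ_A(x) = x^2 + 6x + 9 = (x + 3)^2.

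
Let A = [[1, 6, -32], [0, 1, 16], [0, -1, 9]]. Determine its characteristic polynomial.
xI - A = [[x - 1, -6, 32], [0, x - 1, -16], [0, 1, x - 9]].

Expanding det(xI - A) along the first row:
det(xI - A) = + (x - 1)·det([[x - 1, -16], [1, x - 9]]) - (-6)·det([[0, -16], [0, x - 9]]) + (32)·det([[0, x - 1], [0, 1]]).

Evaluating gives χ_A(x) = x^3 - 11x^2 + 35x - 25 = (x - 5)^2(x - 1).

χ_A(x) = (x - 5)^2(x - 1)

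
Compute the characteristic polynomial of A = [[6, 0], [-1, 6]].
xI - A = [[x - 6, 0], [1, x - 6]].

Expanding det(xI - A) along the first row:
det(xI - A) = + (x - 6)·det([[x - 6]]) - (0)·det([[1]]).

Evaluating gives χ_A(x) = x^2 - 12x + 36 = (x - 6)^2.

χ_A(x) = (x - 6)^2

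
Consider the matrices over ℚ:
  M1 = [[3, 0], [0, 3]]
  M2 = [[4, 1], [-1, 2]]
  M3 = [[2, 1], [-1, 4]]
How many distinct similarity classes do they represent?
Characteristic polynomials: χ_{M1} = (x - 3)^2, χ_{M2} = (x - 3)^2, χ_{M3} = (x - 3)^2.

{M1}: invariant factors x - 3, x - 3.

{M2, M3}: invariant factors (x - 3)^2.

Matrices are similar if and only if their invariant-factor lists agree; the partition into similarity classes is {M1}, {M2, M3}.

2 classes: {M1}, {M2, M3}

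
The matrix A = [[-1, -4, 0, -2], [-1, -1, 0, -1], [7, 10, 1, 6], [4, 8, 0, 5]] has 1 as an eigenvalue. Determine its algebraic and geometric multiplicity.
The characteristic polynomial is (x - 1)^4, so the factor x - 1 appears with exponent 4: the algebraic multiplicity is 4.

rank(A - I) = 2, so the eigenspace has dimension 4 - 2 = 2: the geometric multiplicity is 2.

Since 2 < 4, A is not diagonalizable.

algebraic multiplicity 4, geometric multiplicity 2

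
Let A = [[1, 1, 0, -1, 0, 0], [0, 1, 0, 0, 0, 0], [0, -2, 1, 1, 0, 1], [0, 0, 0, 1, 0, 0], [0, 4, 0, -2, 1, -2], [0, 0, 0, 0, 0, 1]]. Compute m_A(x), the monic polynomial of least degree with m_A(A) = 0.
The characteristic polynomial factors as (x - 1)^6. The minimal polynomial is ∏(x - λ)^{k_λ} where k_λ is the size of the largest Jordan block at λ.

For λ = 1: rank(A - I) = 2, and the largest Jordan block has size 2 (the smallest k with rank((A - I)^k) = rank((A - I)^(k+1))).

So m_A(x) = (x - 1)^2.

m_A(x) = (x - 1)^2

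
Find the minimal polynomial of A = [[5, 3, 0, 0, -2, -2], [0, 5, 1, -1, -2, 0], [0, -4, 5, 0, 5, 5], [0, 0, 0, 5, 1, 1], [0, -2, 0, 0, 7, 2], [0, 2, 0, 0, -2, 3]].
The characteristic polynomial factors as (x - 5)^6. The minimal polynomial is ∏(x - λ)^{k_λ} where k_λ is the size of the largest Jordan block at λ.

For λ = 5: rank(A - 5I) = 3, and the largest Jordan block has size 3 (the smallest k with rank((A - 5I)^k) = rank((A - 5I)^(k+1))).

So m_A(x) = (x - 5)^3.

m_A(x) = (x - 5)^3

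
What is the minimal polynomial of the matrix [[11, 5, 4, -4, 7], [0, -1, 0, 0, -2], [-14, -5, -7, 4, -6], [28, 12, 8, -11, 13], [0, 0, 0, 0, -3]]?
m_A(x) = (x + 1)^2(x + 3)^2

The characteristic polynomial factors as (x + 1)^2(x + 3)^3. The minimal polynomial is ∏(x - λ)^{k_λ} where k_λ is the size of the largest Jordan block at λ.

For λ = -3: rank(A + 3I) = 3, and the largest Jordan block has size 2 (the smallest k with rank((A + 3I)^k) = rank((A + 3I)^(k+1))).
For λ = -1: rank(A + I) = 4, and the largest Jordan block has size 2 (the smallest k with rank((A + I)^k) = rank((A + I)^(k+1))).

So m_A(x) = (x + 1)^2(x + 3)^2.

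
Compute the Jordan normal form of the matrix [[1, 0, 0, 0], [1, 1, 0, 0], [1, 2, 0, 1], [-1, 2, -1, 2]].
J = [[1, 1, 0, 0], [0, 1, 0, 0], [0, 0, 1, 1], [0, 0, 0, 1]]

The characteristic polynomial is det(xI - A) = (x - 1)^4, so the eigenvalues are 1 (algebraic multiplicity 4).

For λ = 1: rank(A - I) = 2, rank((A - I)^2) = 0. The eigenspace has dimension 4 - 2 = 2, so there are 2 Jordan blocks; the rank sequence gives block sizes [2, 2].

Assembling the blocks gives the Jordan form J above.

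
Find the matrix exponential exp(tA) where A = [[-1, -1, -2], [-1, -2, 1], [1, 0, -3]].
A has Jordan form J = [[-2, 1, 0], [0, -2, 1], [0, 0, -2]] with A = PJP^{-1}, so e^{tA} = P e^{tJ} P^{-1}.

For a Jordan block J_k(λ), e^{tJ_k(λ)} = e^{λt} · (I + tN + t^2 N^2/2! + ... + t^{k-1} N^{k-1}/(k-1)!) where N is the nilpotent superdiagonal part.

Assembling the blocks and conjugating back gives the entries of e^{tA} as shown above.

e^{tA} = [[(t + 1)*e^{-2*t}, t*(-t - 2)*e^{-2*t}/2, t*(-t - 4)*e^{-2*t}/2], [-t*e^{-2*t}, (t^2 + 2)*e^{-2*t}/2, t*(t + 2)*e^{-2*t}/2], [t*e^{-2*t}, -t^2*e^{-2*t}/2, (-t^2/2 - t + 1)*e^{-2*t}]]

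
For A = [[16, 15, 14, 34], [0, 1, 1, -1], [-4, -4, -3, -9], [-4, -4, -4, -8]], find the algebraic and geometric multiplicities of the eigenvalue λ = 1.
algebraic multiplicity 2, geometric multiplicity 1

The characteristic polynomial is x(x - 4)(x - 1)^2, so the factor x - 1 appears with exponent 2: the algebraic multiplicity is 2.

rank(A - I) = 3, so the eigenspace has dimension 4 - 3 = 1: the geometric multiplicity is 1.

Since 1 < 2, A is not diagonalizable.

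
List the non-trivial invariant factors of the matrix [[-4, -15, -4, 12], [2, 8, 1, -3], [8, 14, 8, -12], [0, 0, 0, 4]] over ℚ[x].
The Jordan structure of A has elementary divisors (x - 4)^3, (x - 4). Arranging the block sizes at each eigenvalue in decreasing order and taking row products gives the invariant factors.

Invariant factors (smallest first, each dividing the next): x - 4, (x - 4)^3.

Check: the last factor (x - 4)^3 is the minimal polynomial, and the product (x - 4)^4 is the characteristic polynomial.

x - 4, (x - 4)^3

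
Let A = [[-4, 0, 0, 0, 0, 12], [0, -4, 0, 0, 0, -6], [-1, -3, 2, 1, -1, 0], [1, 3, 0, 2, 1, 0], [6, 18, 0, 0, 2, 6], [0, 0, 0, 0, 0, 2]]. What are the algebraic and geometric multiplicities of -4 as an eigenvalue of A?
The characteristic polynomial is (x - 2)^4(x + 4)^2, so the factor x + 4 appears with exponent 2: the algebraic multiplicity is 2.

rank(A + 4I) = 4, so the eigenspace has dimension 6 - 4 = 2: the geometric multiplicity is 2.

algebraic multiplicity 2, geometric multiplicity 2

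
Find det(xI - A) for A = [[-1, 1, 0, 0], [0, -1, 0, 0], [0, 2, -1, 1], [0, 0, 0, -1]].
χ_A(x) = (x + 1)^4

xI - A = [[x + 1, -1, 0, 0], [0, x + 1, 0, 0], [0, -2, x + 1, -1], [0, 0, 0, x + 1]].

Expanding det(xI - A) along the first row:
det(xI - A) = + (x + 1)·det([[x + 1, 0, 0], [-2, x + 1, -1], [0, 0, x + 1]]) - (-1)·det([[0, 0, 0], [0, x + 1, -1], [0, 0, x + 1]]) + (0)·det([[0, x + 1, 0], [0, -2, -1], [0, 0, x + 1]]) - (0)·det([[0, x + 1, 0], [0, -2, x + 1], [0, 0, 0]]).

Evaluating gives χ_A(x) = x^4 + 4x^3 + 6x^2 + 4x + 1 = (x + 1)^4.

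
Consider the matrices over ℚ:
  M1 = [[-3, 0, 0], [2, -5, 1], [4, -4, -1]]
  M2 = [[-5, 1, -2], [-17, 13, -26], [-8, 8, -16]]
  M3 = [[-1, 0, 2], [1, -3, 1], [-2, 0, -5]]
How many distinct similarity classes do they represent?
Characteristic polynomials: χ_{M1} = (x + 3)^3, χ_{M2} = x(x + 4)^2, χ_{M3} = (x + 3)^3.

{M1, M3}: invariant factors x + 3, (x + 3)^2.

{M2}: invariant factors x(x + 4)^2.

Matrices are similar if and only if their invariant-factor lists agree; the partition into similarity classes is {M1, M3}, {M2}.

2 classes: {M1, M3}, {M2}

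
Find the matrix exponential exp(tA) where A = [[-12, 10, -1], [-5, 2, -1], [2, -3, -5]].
e^{tA} = [[(-3*t^2 - 14*t + 2)*e^{-5*t}/2, t*(3*t + 20)*e^{-5*t}/2, t*(-3*t - 2)*e^{-5*t}/2], [t*(-t - 5)*e^{-5*t}, (t^2 + 7*t + 1)*e^{-5*t}, -t*(t + 1)*e^{-5*t}], [t*(t + 4)*e^{-5*t}/2, t*(-t - 6)*e^{-5*t}/2, (t^2 + 2)*e^{-5*t}/2]]

A has Jordan form J = [[-5, 1, 0], [0, -5, 1], [0, 0, -5]] with A = PJP^{-1}, so e^{tA} = P e^{tJ} P^{-1}.

For a Jordan block J_k(λ), e^{tJ_k(λ)} = e^{λt} · (I + tN + t^2 N^2/2! + ... + t^{k-1} N^{k-1}/(k-1)!) where N is the nilpotent superdiagonal part.

Assembling the blocks and conjugating back gives the entries of e^{tA} as shown above.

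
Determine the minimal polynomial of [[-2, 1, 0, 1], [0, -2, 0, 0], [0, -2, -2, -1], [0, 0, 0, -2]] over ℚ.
m_A(x) = (x + 2)^2

The characteristic polynomial factors as (x + 2)^4. The minimal polynomial is ∏(x - λ)^{k_λ} where k_λ is the size of the largest Jordan block at λ.

For λ = -2: rank(A + 2I) = 2, and the largest Jordan block has size 2 (the smallest k with rank((A + 2I)^k) = rank((A + 2I)^(k+1))).

So m_A(x) = (x + 2)^2.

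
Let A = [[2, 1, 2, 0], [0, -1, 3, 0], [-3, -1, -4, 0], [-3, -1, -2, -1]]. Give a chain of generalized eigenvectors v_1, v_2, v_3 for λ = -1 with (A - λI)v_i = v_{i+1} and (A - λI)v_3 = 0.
We seek v_1 ∈ ker((A + I)^3) \ ker((A + I)^2), then set v_{i+1} = (A + I) v_i.

One such chain is v_1 = [[0, -2, 1, -2]]^T, v_2 = [[0, 3, -1, 0]]^T, v_3 = [[1, -3, 0, -1]]^T. Check: (A + I) v_3 = [[0, 0, 0, 0]]^T = 0.

v_1 = [[0, -2, 1, -2]]^T, v_2 = [[0, 3, -1, 0]]^T, v_3 = [[1, -3, 0, -1]]^T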